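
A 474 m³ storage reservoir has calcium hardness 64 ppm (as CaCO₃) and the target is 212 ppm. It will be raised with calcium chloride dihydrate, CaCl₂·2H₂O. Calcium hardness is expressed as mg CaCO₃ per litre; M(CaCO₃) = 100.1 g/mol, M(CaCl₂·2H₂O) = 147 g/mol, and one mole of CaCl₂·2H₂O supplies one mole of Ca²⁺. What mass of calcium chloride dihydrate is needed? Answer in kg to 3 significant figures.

103 kg

Volume: 474 m³ = 474,000 L.
Hardness to add: (212 − 64) = 148 mg/L as CaCO₃ × 474,000 L = 70,150 g as CaCO₃.
Moles of Ca²⁺ (1 mol Ca²⁺ ≡ 1 mol CaCO₃): 70,150 / 100.1 g/mol = 700.8 mol.
Mass of CaCl₂·2H₂O: 700.8 × 147 = 103,000 g.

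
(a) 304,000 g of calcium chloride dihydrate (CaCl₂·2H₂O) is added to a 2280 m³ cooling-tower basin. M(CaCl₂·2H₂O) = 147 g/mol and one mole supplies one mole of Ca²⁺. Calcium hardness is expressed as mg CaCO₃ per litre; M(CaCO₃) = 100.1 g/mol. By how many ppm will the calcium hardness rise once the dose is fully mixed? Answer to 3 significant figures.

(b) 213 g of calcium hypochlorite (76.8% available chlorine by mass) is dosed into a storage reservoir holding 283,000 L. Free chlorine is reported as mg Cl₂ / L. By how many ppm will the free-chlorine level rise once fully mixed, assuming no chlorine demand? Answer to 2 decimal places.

(a) Volume: 2280 m³ = 2,280,000 L.
(a) Moles of Ca²⁺: 304,000 g ÷ 147 g/mol = 2068 mol.
(a) As CaCO₃: 2068 mol × 100.1 g/mol = 207,000 g.
(a) Rise: 207,000 g / 2,280,000 L × 1000 = 90.79 mg/L.

(b) Available chlorine delivered: 213 g × 0.768 = 163.6 g as Cl₂.
(b) Concentration rise: 163.6 g / 283,000 L = 0.578 mg/L = 0.58 ppm.

(a) 90.8 ppm; (b) 0.58 ppm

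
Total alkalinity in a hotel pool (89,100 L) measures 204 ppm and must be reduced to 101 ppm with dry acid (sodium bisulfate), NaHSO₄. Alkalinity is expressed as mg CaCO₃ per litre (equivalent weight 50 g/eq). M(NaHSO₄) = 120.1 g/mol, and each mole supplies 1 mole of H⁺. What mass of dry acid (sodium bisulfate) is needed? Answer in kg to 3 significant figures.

22.0 kg

Alkalinity to neutralize: (204 − 101) = 103 mg/L as CaCO₃ × 89,100 L = 9177 g as CaCO₃.
Equivalents of H⁺ required: 9177 ÷ 50 g/eq = 183.5 eq = 183.5 mol NaHSO₄.
Mass of NaHSO₄: 183.5 × 120.1 = 22,040 g.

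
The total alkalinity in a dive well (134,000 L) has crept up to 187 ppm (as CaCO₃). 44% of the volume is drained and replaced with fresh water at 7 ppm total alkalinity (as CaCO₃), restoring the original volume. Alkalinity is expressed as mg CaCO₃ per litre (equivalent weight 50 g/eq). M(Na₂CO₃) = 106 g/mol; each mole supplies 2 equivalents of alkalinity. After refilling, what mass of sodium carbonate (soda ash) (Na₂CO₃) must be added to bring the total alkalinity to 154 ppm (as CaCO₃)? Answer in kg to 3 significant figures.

After draining 44% and refilling: 187 × 0.56 + 7 × 0.44 = 107.8 ppm.
Deficit to target: 154 − 107.8 = 46.2 mg/L.
As CaCO₃: 46.2 mg/L × 134,000 L = 6191 g; ÷ 50 g/eq ÷ 2 = 61.91 mol Na₂CO₃.
Mass: 61.91 × 106 = 6562 g.

6.56 kg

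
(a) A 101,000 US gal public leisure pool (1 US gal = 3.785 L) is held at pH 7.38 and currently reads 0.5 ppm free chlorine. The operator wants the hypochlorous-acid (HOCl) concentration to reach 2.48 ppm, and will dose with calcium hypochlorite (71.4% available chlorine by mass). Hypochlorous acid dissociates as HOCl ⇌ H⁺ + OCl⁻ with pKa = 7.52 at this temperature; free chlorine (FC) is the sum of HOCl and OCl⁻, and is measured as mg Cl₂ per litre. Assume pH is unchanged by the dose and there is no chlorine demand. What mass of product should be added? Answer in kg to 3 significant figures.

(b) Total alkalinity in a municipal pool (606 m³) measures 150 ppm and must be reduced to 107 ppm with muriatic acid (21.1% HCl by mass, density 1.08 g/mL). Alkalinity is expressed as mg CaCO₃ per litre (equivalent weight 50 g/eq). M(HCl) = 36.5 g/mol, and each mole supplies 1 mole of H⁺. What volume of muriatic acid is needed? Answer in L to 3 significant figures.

(a) Volume: 101,000 US gal × 3.785 L/gal = 382,285 L.
(a) [OCl⁻]/[HOCl] = 10^(pH − pKa) = 10^(7.38 − 7.52) = 0.7244; fraction as HOCl = 1/(1 + 0.7244) = 0.5799.
(a) Free chlorine required for 2.48 ppm HOCl: 2.48 / 0.5799 = 4.277 ppm.
(a) FC to add: 4.277 − 0.5 = 3.777 mg/L as Cl₂.
(a) Cl₂ equivalent: 3.777 mg/L × 382,285 L = 1444 g.
(a) Product at 71.4% available Cl: 1444 / 0.714 = 2022 g.

(b) Volume: 606 m³ = 606,000 L.
(b) Alkalinity to neutralize: (150 − 107) = 43 mg/L as CaCO₃ × 606,000 L = 26,060 g as CaCO₃.
(b) Equivalents of H⁺ required: 26,060 ÷ 50 g/eq = 521.2 eq = 521.2 mol HCl.
(b) Mass of HCl: 521.2 × 36.5 = 19,020 g.
(b) Mass of 21.1% solution: 19,020 / 0.211 = 90,150 g.
(b) Volume: 90,150 g ÷ 1.08 g/mL = 83,480 mL.

(a) 2.02 kg; (b) 83.5 L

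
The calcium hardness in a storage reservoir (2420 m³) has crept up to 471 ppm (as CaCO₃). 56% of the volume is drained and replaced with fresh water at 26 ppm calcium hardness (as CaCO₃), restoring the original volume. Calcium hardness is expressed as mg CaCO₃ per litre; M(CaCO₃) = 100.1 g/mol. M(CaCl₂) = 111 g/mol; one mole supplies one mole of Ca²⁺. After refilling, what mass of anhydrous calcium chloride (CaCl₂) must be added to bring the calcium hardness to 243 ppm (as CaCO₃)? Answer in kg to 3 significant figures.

Volume: 2420 m³ = 2,420,000 L.
After draining 56% and refilling: 471 × 0.44 + 26 × 0.56 = 221.8 ppm.
Deficit to target: 243 − 221.8 = 21.2 mg/L.
As CaCO₃: 21.2 mg/L × 2,420,000 L = 51,300 g; ÷ 100.1 = 512.5 mol Ca²⁺.
Mass: 512.5 × 111 = 56,890 g.

56.9 kg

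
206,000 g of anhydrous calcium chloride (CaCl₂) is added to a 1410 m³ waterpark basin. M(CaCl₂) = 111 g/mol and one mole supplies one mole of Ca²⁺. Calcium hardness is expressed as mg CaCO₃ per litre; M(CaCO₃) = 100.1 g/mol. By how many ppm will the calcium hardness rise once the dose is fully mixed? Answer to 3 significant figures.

Volume: 1410 m³ = 1,410,000 L.
Moles of Ca²⁺: 206,000 g ÷ 111 g/mol = 1856 mol.
As CaCO₃: 1856 mol × 100.1 g/mol = 185,800 g.
Rise: 185,800 g / 1,410,000 L × 1000 = 131.8 mg/L.

132 ppm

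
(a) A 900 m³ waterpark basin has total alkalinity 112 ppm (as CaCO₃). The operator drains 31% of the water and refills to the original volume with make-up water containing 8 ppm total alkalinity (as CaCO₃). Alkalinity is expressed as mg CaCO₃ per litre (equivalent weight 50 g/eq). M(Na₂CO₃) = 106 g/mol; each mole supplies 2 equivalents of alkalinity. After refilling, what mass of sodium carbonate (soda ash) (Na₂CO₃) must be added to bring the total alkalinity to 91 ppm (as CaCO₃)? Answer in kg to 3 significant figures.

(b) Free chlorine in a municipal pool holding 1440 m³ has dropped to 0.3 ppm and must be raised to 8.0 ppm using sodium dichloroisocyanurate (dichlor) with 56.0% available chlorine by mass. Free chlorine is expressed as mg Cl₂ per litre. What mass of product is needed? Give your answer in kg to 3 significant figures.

(a) 10.7 kg; (b) 19.8 kg

(a) Volume: 900 m³ = 900,000 L.
(a) After draining 31% and refilling: 112 × 0.69 + 8 × 0.31 = 79.76 ppm.
(a) Deficit to target: 91 − 79.76 = 11.24 mg/L.
(a) As CaCO₃: 11.24 mg/L × 900,000 L = 10,120 g; ÷ 50 g/eq ÷ 2 = 101.2 mol Na₂CO₃.
(a) Mass: 101.2 × 106 = 10,720 g.

(b) Volume: 1440 m³ = 1,440,000 L.
(b) Chlorine deficit: 8.0 − 0.3 = 7.7 ppm = 7.7 mg/L as Cl₂.
(b) Cl₂ equivalent needed: 7.7 mg/L × 1,440,000 L = 11,090,000 mg = 11,090 g.
(b) Product at 56.0% available chlorine: 11,090 / 0.56 = 19,800 g.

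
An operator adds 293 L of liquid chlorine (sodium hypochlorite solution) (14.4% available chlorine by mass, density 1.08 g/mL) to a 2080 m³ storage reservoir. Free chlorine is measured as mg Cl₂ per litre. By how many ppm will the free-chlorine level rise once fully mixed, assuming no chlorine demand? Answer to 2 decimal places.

Volume: 2080 m³ = 2,080,000 L.
Mass of solution: 293 L × 1000 mL/L × 1.08 g/mL = 316,400 g.
Available chlorine delivered: 316,400 g × 0.144 = 45,570 g as Cl₂.
Concentration rise: 45,570 g / 2,080,000 L = 21.91 mg/L = 21.91 ppm.

21.91 ppm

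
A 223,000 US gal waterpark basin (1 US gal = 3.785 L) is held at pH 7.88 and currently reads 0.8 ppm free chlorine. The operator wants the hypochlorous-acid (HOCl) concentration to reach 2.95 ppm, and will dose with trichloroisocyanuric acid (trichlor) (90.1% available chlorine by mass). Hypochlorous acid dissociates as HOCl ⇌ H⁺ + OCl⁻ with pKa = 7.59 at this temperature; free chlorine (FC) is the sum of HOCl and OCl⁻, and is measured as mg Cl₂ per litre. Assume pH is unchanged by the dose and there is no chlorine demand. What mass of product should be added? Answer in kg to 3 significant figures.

Volume: 223,000 US gal × 3.785 L/gal = 844,055 L.
[OCl⁻]/[HOCl] = 10^(pH − pKa) = 10^(7.88 − 7.59) = 1.95; fraction as HOCl = 1/(1 + 1.95) = 0.339.
Free chlorine required for 2.95 ppm HOCl: 2.95 / 0.339 = 8.702 ppm.
FC to add: 8.702 − 0.8 = 7.902 mg/L as Cl₂.
Cl₂ equivalent: 7.902 mg/L × 844,055 L = 6670 g.
Product at 90.1% available Cl: 6670 / 0.901 = 7403 g.

7.40 kg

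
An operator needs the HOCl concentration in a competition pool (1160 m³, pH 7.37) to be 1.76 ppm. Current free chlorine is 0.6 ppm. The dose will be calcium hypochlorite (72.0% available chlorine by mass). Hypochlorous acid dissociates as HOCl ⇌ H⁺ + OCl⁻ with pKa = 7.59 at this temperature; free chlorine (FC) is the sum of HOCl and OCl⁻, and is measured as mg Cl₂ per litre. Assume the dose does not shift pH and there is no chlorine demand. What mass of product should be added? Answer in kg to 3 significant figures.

3.58 kg

Volume: 1160 m³ = 1,160,000 L.
[OCl⁻]/[HOCl] = 10^(pH − pKa) = 10^(7.37 − 7.59) = 0.6026; fraction as HOCl = 1/(1 + 0.6026) = 0.624.
Free chlorine required for 1.76 ppm HOCl: 1.76 / 0.624 = 2.821 ppm.
FC to add: 2.821 − 0.6 = 2.221 mg/L as Cl₂.
Cl₂ equivalent: 2.221 mg/L × 1,160,000 L = 2576 g.
Product at 72.0% available Cl: 2576 / 0.72 = 3577 g.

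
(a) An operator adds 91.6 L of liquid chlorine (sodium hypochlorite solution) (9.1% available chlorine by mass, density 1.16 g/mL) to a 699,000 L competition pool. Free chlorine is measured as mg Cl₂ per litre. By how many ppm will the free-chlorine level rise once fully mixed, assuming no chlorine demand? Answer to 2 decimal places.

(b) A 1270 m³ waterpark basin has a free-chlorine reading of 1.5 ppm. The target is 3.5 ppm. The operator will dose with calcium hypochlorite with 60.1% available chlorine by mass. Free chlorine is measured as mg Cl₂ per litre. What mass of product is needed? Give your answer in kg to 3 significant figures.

(a) Mass of solution: 91.6 L × 1000 mL/L × 1.16 g/mL = 106,300 g.
(a) Available chlorine delivered: 106,300 g × 0.091 = 9669 g as Cl₂.
(a) Concentration rise: 9669 g / 699,000 L = 13.83 mg/L = 13.83 ppm.

(b) Volume: 1270 m³ = 1,270,000 L.
(b) Chlorine deficit: 3.5 − 1.5 = 2 ppm = 2 mg/L as Cl₂.
(b) Cl₂ equivalent needed: 2 mg/L × 1,270,000 L = 2,540,000 mg = 2540 g.
(b) Product at 60.1% available chlorine: 2540 / 0.601 = 4226 g.

(a) 13.83 ppm; (b) 4.23 kg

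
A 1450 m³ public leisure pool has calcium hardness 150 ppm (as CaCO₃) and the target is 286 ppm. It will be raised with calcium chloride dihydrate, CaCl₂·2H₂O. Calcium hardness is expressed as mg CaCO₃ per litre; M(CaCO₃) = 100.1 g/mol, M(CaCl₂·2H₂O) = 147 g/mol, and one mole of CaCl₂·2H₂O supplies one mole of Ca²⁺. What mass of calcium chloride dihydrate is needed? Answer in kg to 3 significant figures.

290 kg

Volume: 1450 m³ = 1,450,000 L.
Hardness to add: (286 − 150) = 136 mg/L as CaCO₃ × 1,450,000 L = 197,200 g as CaCO₃.
Moles of Ca²⁺ (1 mol Ca²⁺ ≡ 1 mol CaCO₃): 197,200 / 100.1 g/mol = 1970 mol.
Mass of CaCl₂·2H₂O: 1970 × 147 = 289,600 g.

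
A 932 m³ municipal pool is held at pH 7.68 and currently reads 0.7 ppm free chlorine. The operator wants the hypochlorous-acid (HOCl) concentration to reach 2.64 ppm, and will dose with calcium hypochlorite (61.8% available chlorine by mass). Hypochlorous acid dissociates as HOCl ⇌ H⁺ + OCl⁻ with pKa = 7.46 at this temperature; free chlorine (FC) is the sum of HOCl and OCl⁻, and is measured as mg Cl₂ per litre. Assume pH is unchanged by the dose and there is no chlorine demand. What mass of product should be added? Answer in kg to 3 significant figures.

Volume: 932 m³ = 932,000 L.
[OCl⁻]/[HOCl] = 10^(pH − pKa) = 10^(7.68 − 7.46) = 1.66; fraction as HOCl = 1/(1 + 1.66) = 0.376.
Free chlorine required for 2.64 ppm HOCl: 2.64 / 0.376 = 7.021 ppm.
FC to add: 7.021 − 0.7 = 6.321 mg/L as Cl₂.
Cl₂ equivalent: 6.321 mg/L × 932,000 L = 5891 g.
Product at 61.8% available Cl: 5891 / 0.618 = 9533 g.

9.53 kg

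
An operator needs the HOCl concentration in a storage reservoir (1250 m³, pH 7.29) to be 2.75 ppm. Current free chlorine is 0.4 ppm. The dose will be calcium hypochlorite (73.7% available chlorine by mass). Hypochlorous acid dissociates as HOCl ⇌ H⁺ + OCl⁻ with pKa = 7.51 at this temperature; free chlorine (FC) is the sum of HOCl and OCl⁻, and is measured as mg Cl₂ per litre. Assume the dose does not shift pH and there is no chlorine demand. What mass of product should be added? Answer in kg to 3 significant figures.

6.80 kg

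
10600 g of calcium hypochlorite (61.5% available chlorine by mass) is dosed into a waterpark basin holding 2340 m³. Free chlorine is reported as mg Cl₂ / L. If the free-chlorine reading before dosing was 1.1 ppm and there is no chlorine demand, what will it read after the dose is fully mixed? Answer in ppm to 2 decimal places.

Volume: 2340 m³ = 2,340,000 L.
Available chlorine delivered: 10,600 g × 0.615 = 6519 g as Cl₂.
Concentration rise: 6519 g / 2,340,000 L = 2.786 mg/L = 2.79 ppm.
Final FC: 1.1 + 2.79 = 3.89 ppm.

3.89 ppm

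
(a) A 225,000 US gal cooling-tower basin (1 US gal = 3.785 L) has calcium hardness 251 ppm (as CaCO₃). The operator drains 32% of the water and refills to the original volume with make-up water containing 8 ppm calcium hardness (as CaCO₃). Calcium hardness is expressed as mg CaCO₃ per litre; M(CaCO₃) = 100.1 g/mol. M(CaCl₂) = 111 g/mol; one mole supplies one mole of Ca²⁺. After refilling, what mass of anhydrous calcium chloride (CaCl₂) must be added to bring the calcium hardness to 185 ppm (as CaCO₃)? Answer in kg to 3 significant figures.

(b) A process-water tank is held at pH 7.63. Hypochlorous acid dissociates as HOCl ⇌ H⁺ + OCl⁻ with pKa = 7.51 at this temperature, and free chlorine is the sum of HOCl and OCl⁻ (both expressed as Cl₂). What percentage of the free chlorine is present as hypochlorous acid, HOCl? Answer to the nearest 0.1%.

(a) Volume: 225,000 US gal × 3.785 L/gal = 851,625 L.
(a) After draining 32% and refilling: 251 × 0.68 + 8 × 0.32 = 173.24 ppm.
(a) Deficit to target: 185 − 173.24 = 11.76 mg/L.
(a) As CaCO₃: 11.76 mg/L × 851,625 L = 10,020 g; ÷ 100.1 = 100.1 mol Ca²⁺.
(a) Mass: 100.1 × 111 = 11,110 g.

(b) [OCl⁻]/[HOCl] = 10^(pH − pKa) = 10^(7.63 − 7.51) = 10^0.12 = 1.318.
(b) Fraction as HOCl = 1 / (1 + 1.318) = 0.4314.

(a) 11.1 kg; (b) 43.1%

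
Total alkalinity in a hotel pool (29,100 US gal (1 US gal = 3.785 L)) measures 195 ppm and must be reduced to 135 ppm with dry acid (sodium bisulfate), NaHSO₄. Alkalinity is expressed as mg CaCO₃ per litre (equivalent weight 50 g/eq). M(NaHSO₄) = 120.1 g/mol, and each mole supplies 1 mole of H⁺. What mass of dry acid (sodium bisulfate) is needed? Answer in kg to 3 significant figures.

15.9 kg

Volume: 29,100 US gal × 3.785 L/gal = 110,144 L.
Alkalinity to neutralize: (195 − 135) = 60 mg/L as CaCO₃ × 110,144 L = 6609 g as CaCO₃.
Equivalents of H⁺ required: 6609 ÷ 50 g/eq = 132.2 eq = 132.2 mol NaHSO₄.
Mass of NaHSO₄: 132.2 × 120.1 = 15,870 g.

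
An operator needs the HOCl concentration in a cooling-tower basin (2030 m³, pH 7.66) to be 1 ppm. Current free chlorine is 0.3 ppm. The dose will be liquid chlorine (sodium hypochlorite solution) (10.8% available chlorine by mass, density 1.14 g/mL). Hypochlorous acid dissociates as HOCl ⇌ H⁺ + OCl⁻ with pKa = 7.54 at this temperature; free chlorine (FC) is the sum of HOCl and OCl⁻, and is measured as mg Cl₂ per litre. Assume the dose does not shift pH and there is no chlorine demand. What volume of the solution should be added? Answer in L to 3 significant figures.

33.3 L

Volume: 2030 m³ = 2,030,000 L.
[OCl⁻]/[HOCl] = 10^(pH − pKa) = 10^(7.66 − 7.54) = 1.318; fraction as HOCl = 1/(1 + 1.318) = 0.4314.
Free chlorine required for 1 ppm HOCl: 1 / 0.4314 = 2.318 ppm.
FC to add: 2.318 − 0.3 = 2.018 mg/L as Cl₂.
Cl₂ equivalent: 2.018 mg/L × 2,030,000 L = 4097 g.
Product at 10.8% available Cl: 4097 / 0.108 = 37,940 g.
Volume: 37,940 g ÷ 1.14 g/mL = 33,280 mL.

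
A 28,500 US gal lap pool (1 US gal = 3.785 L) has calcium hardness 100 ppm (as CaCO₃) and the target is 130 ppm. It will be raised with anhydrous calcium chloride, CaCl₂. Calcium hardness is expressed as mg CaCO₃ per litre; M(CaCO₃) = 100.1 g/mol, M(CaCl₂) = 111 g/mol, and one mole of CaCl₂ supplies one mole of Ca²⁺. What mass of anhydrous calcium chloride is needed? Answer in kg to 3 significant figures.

Volume: 28,500 US gal × 3.785 L/gal = 107,872 L.
Hardness to add: (130 − 100) = 30 mg/L as CaCO₃ × 107,872 L = 3236 g as CaCO₃.
Moles of Ca²⁺ (1 mol Ca²⁺ ≡ 1 mol CaCO₃): 3236 / 100.1 g/mol = 32.33 mol.
Mass of CaCl₂: 32.33 × 111 = 3589 g.

3.59 kg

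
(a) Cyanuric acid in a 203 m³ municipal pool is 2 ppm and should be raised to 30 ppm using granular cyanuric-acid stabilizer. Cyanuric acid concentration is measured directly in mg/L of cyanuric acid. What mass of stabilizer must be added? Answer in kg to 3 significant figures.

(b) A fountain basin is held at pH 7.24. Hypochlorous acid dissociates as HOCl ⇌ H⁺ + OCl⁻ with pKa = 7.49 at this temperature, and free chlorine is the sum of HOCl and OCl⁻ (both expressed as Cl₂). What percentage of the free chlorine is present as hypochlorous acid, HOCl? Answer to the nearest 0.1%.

(a) Volume: 203 m³ = 203,000 L.
(a) CYA to add: (30 − 2) = 28 mg/L × 203,000 L = 5684 g cyanuric acid.

(b) [OCl⁻]/[HOCl] = 10^(pH − pKa) = 10^(7.24 − 7.49) = 10^-0.25 = 0.5623.
(b) Fraction as HOCl = 1 / (1 + 0.5623) = 0.6401.

(a) 5.68 kg; (b) 64.0%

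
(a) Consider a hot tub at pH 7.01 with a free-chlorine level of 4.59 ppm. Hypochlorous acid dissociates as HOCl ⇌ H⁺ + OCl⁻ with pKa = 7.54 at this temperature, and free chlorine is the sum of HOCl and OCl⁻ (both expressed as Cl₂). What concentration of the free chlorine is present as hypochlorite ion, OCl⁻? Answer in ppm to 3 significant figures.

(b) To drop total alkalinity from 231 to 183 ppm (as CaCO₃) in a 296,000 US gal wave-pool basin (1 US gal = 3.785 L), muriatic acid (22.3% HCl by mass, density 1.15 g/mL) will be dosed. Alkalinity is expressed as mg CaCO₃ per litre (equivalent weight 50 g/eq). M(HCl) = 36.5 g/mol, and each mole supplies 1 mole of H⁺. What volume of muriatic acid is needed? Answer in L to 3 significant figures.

(a) 1.05 ppm; (b) 153 L

(a) [OCl⁻]/[HOCl] = 10^(pH − pKa) = 10^(7.01 − 7.54) = 10^-0.53 = 0.2951.
(a) Fraction as HOCl = 1 / (1 + 0.2951) = 0.7721.
(a) OCl⁻ = (1 − 0.7721) × 4.59 ppm = 1.046 ppm.

(b) Volume: 296,000 US gal × 3.785 L/gal = 1,120,360 L.
(b) Alkalinity to neutralize: (231 − 183) = 48 mg/L as CaCO₃ × 1,120,360 L = 53,780 g as CaCO₃.
(b) Equivalents of H⁺ required: 53,780 ÷ 50 g/eq = 1076 eq = 1076 mol HCl.
(b) Mass of HCl: 1076 × 36.5 = 39,260 g.
(b) Mass of 22.3% solution: 39,260 / 0.223 = 176,000 g.
(b) Volume: 176,000 g ÷ 1.15 g/mL = 153,100 mL.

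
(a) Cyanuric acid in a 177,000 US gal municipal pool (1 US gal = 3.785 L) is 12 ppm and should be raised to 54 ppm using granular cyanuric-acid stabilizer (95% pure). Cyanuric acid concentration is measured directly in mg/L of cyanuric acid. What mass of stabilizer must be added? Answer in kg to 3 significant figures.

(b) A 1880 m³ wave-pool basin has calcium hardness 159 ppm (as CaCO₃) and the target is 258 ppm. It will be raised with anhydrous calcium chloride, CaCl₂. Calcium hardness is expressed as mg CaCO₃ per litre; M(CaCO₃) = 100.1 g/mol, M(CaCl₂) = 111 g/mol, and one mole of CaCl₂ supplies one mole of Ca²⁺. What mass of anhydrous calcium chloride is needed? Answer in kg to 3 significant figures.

(a) 29.6 kg; (b) 206 kg

(a) Volume: 177,000 US gal × 3.785 L/gal = 669,945 L.
(a) CYA to add: (54 − 12) = 42 mg/L × 669,945 L = 28,140 g cyanuric acid.
(a) At 95% purity: 28,140 / 0.95 = 29,620 g product.

(b) Volume: 1880 m³ = 1,880,000 L.
(b) Hardness to add: (258 − 159) = 99 mg/L as CaCO₃ × 1,880,000 L = 186,100 g as CaCO₃.
(b) Moles of Ca²⁺ (1 mol Ca²⁺ ≡ 1 mol CaCO₃): 186,100 / 100.1 g/mol = 1859 mol.
(b) Mass of CaCl₂: 1859 × 111 = 206,400 g.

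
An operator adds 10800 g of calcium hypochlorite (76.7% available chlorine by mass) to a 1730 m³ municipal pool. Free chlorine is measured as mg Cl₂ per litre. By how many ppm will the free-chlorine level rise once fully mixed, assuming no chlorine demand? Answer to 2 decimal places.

Volume: 1730 m³ = 1,730,000 L.
Available chlorine delivered: 10,800 g × 0.767 = 8284 g as Cl₂.
Concentration rise: 8284 g / 1,730,000 L = 4.788 mg/L = 4.79 ppm.

4.79 ppm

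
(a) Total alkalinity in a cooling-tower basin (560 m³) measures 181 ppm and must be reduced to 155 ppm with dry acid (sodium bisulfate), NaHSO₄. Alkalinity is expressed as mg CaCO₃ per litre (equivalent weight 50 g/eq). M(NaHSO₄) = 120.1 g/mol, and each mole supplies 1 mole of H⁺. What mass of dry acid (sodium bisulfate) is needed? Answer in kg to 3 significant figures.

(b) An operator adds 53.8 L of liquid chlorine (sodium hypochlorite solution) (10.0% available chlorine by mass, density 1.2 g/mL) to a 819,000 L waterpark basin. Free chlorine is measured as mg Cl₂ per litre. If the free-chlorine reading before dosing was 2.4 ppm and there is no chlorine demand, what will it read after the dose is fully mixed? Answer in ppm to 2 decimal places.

(a) 35.0 kg; (b) 10.28 ppm

(a) Volume: 560 m³ = 560,000 L.
(a) Alkalinity to neutralize: (181 − 155) = 26 mg/L as CaCO₃ × 560,000 L = 14,560 g as CaCO₃.
(a) Equivalents of H⁺ required: 14,560 ÷ 50 g/eq = 291.2 eq = 291.2 mol NaHSO₄.
(a) Mass of NaHSO₄: 291.2 × 120.1 = 34,970 g.

(b) Mass of solution: 53.8 L × 1000 mL/L × 1.2 g/mL = 64,560 g.
(b) Available chlorine delivered: 64,560 g × 0.1 = 6456 g as Cl₂.
(b) Concentration rise: 6456 g / 819,000 L = 7.883 mg/L = 7.88 ppm.
(b) Final FC: 2.4 + 7.88 = 10.28 ppm.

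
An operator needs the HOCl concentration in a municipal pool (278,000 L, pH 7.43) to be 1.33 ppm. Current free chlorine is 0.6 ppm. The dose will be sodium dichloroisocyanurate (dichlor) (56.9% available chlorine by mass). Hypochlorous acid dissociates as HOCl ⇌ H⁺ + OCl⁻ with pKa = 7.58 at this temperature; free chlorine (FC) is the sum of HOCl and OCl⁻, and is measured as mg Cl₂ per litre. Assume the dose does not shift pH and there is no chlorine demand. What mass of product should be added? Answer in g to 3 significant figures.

817 g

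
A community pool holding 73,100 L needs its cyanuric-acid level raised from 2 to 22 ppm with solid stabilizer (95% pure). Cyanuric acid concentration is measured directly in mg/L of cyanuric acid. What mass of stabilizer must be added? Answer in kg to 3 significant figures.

CYA to add: (22 − 2) = 20 mg/L × 73,100 L = 1462 g cyanuric acid.
At 95% purity: 1462 / 0.95 = 1539 g product.

1.54 kg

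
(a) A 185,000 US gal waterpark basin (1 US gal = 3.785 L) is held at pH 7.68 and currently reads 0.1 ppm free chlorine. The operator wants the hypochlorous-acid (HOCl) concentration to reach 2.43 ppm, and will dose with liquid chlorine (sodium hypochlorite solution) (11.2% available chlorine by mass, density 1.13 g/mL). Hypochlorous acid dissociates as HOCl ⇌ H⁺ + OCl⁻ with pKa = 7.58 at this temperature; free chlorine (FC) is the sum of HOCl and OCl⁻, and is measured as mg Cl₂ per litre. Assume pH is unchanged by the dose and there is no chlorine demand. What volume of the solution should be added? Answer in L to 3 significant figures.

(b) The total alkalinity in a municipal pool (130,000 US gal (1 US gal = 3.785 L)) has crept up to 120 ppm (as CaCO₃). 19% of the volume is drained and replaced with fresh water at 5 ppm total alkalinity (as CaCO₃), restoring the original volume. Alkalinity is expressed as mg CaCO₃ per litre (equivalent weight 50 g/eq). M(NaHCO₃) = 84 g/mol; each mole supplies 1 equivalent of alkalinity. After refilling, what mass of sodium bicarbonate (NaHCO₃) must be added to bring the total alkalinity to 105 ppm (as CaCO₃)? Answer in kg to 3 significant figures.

(a) Volume: 185,000 US gal × 3.785 L/gal = 700,225 L.
(a) [OCl⁻]/[HOCl] = 10^(pH − pKa) = 10^(7.68 − 7.58) = 1.259; fraction as HOCl = 1/(1 + 1.259) = 0.4427.
(a) Free chlorine required for 2.43 ppm HOCl: 2.43 / 0.4427 = 5.489 ppm.
(a) FC to add: 5.489 − 0.1 = 5.389 mg/L as Cl₂.
(a) Cl₂ equivalent: 5.389 mg/L × 700,225 L = 3774 g.
(a) Product at 11.2% available Cl: 3774 / 0.112 = 33,690 g.
(a) Volume: 33,690 g ÷ 1.13 g/mL = 29,820 mL.

(b) Volume: 130,000 US gal × 3.785 L/gal = 492,050 L.
(b) After draining 19% and refilling: 120 × 0.81 + 5 × 0.19 = 98.15 ppm.
(b) Deficit to target: 105 − 98.15 = 6.85 mg/L.
(b) As CaCO₃: 6.85 mg/L × 492,050 L = 3371 g; ÷ 50 g/eq ÷ 1 = 67.41 mol NaHCO₃.
(b) Mass: 67.41 × 84 = 5663 g.

(a) 29.8 L; (b) 5.66 kg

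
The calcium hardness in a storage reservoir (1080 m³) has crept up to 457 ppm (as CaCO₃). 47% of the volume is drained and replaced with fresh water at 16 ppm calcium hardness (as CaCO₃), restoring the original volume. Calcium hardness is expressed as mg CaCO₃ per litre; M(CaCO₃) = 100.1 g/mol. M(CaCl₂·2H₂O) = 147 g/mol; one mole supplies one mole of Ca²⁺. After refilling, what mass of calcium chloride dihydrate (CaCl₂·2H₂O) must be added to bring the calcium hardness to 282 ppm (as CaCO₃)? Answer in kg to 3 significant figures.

51.2 kg

Volume: 1080 m³ = 1,080,000 L.
After draining 47% and refilling: 457 × 0.53 + 16 × 0.47 = 249.73 ppm.
Deficit to target: 282 − 249.73 = 32.27 mg/L.
As CaCO₃: 32.27 mg/L × 1,080,000 L = 34,850 g; ÷ 100.1 = 348.2 mol Ca²⁺.
Mass: 348.2 × 147 = 51,180 g.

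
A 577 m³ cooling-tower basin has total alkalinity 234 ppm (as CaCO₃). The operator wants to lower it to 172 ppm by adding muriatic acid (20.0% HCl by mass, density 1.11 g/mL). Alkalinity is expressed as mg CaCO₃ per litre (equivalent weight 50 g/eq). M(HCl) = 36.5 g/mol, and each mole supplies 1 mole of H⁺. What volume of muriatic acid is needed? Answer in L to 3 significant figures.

Volume: 577 m³ = 577,000 L.
Alkalinity to neutralize: (234 − 172) = 62 mg/L as CaCO₃ × 577,000 L = 35,770 g as CaCO₃.
Equivalents of H⁺ required: 35,770 ÷ 50 g/eq = 715.5 eq = 715.5 mol HCl.
Mass of HCl: 715.5 × 36.5 = 26,120 g.
Mass of 20.0% solution: 26,120 / 0.2 = 130,600 g.
Volume: 130,600 g ÷ 1.11 g/mL = 117,600 mL.

118 L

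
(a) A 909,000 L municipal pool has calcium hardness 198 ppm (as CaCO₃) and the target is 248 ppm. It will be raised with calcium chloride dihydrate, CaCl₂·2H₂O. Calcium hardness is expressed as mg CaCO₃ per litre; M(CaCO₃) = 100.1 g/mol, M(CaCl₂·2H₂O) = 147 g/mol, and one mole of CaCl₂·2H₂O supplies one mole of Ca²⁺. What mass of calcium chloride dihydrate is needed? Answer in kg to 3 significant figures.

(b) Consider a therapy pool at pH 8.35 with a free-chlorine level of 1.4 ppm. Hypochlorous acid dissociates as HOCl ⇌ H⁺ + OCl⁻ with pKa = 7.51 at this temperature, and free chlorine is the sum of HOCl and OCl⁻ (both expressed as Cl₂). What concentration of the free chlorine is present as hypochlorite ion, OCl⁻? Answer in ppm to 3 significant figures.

(a) Hardness to add: (248 − 198) = 50 mg/L as CaCO₃ × 909,000 L = 45,450 g as CaCO₃.
(a) Moles of Ca²⁺ (1 mol Ca²⁺ ≡ 1 mol CaCO₃): 45,450 / 100.1 g/mol = 454 mol.
(a) Mass of CaCl₂·2H₂O: 454 × 147 = 66,740 g.

(b) [OCl⁻]/[HOCl] = 10^(pH − pKa) = 10^(8.35 − 7.51) = 10^0.84 = 6.918.
(b) Fraction as HOCl = 1 / (1 + 6.918) = 0.1263.
(b) OCl⁻ = (1 − 0.1263) × 1.4 ppm = 1.223 ppm.

(a) 66.7 kg; (b) 1.22 ppm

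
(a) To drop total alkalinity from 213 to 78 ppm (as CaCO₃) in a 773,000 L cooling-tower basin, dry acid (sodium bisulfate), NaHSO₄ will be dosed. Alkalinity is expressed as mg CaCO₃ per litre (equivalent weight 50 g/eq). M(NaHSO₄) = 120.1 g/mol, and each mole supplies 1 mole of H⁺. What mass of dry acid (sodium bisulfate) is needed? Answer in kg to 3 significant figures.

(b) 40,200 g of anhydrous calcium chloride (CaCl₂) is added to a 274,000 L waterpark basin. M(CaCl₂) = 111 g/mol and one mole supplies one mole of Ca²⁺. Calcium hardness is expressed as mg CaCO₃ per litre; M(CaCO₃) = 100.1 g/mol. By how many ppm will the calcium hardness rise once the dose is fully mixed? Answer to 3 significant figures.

(a) 251 kg; (b) 132 ppm

(a) Alkalinity to neutralize: (213 − 78) = 135 mg/L as CaCO₃ × 773,000 L = 104,400 g as CaCO₃.
(a) Equivalents of H⁺ required: 104,400 ÷ 50 g/eq = 2087 eq = 2087 mol NaHSO₄.
(a) Mass of NaHSO₄: 2087 × 120.1 = 250,700 g.

(b) Moles of Ca²⁺: 40,200 g ÷ 111 g/mol = 362.2 mol.
(b) As CaCO₃: 362.2 mol × 100.1 g/mol = 36,250 g.
(b) Rise: 36,250 g / 274,000 L × 1000 = 132.3 mg/L.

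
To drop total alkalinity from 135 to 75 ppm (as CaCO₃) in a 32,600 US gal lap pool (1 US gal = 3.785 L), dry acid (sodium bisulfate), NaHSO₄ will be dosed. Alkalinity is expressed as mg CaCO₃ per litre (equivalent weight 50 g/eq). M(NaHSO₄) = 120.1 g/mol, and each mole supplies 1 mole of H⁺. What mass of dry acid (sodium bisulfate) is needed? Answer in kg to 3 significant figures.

Volume: 32,600 US gal × 3.785 L/gal = 123,391 L.
Alkalinity to neutralize: (135 − 75) = 60 mg/L as CaCO₃ × 123,391 L = 7403 g as CaCO₃.
Equivalents of H⁺ required: 7403 ÷ 50 g/eq = 148.1 eq = 148.1 mol NaHSO₄.
Mass of NaHSO₄: 148.1 × 120.1 = 17,780 g.

17.8 kg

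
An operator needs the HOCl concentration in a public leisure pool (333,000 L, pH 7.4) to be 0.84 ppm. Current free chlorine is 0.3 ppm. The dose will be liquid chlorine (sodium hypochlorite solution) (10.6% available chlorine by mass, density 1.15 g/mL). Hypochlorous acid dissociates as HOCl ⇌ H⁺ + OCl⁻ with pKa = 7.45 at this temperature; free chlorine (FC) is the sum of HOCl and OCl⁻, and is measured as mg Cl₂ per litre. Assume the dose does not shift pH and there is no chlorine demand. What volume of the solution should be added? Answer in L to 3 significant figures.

[OCl⁻]/[HOCl] = 10^(pH − pKa) = 10^(7.4 − 7.45) = 0.8913; fraction as HOCl = 1/(1 + 0.8913) = 0.5288.
Free chlorine required for 0.84 ppm HOCl: 0.84 / 0.5288 = 1.589 ppm.
FC to add: 1.589 − 0.3 = 1.289 mg/L as Cl₂.
Cl₂ equivalent: 1.289 mg/L × 333,000 L = 429.1 g.
Product at 10.6% available Cl: 429.1 / 0.106 = 4048 g.
Volume: 4048 g ÷ 1.15 g/mL = 3520 mL.

3.52 L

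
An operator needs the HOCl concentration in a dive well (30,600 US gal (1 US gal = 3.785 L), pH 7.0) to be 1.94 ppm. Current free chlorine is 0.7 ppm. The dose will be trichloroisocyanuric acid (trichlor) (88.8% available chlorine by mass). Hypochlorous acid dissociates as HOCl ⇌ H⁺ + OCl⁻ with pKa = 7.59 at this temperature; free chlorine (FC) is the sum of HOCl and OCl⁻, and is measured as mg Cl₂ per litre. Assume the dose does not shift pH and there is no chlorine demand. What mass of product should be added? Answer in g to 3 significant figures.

227 g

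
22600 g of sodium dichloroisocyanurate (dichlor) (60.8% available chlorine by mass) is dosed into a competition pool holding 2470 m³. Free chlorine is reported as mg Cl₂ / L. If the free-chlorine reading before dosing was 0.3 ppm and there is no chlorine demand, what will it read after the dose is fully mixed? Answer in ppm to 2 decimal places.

5.86 ppm

Volume: 2470 m³ = 2,470,000 L.
Available chlorine delivered: 22,600 g × 0.608 = 13,740 g as Cl₂.
Concentration rise: 13,740 g / 2,470,000 L = 5.563 mg/L = 5.56 ppm.
Final FC: 0.3 + 5.56 = 5.86 ppm.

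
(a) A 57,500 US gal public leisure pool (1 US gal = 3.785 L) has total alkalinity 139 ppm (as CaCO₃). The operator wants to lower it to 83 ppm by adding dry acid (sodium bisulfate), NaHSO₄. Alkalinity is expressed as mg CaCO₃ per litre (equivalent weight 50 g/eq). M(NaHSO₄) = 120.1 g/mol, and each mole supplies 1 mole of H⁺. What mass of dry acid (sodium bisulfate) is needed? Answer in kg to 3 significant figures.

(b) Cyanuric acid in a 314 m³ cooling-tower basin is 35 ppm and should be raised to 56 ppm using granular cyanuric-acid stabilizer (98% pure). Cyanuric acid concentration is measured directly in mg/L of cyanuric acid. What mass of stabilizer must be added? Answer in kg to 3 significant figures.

(a) Volume: 57,500 US gal × 3.785 L/gal = 217,638 L.
(a) Alkalinity to neutralize: (139 − 83) = 56 mg/L as CaCO₃ × 217,638 L = 12,190 g as CaCO₃.
(a) Equivalents of H⁺ required: 12,190 ÷ 50 g/eq = 243.8 eq = 243.8 mol NaHSO₄.
(a) Mass of NaHSO₄: 243.8 × 120.1 = 29,270 g.

(b) Volume: 314 m³ = 314,000 L.
(b) CYA to add: (56 − 35) = 21 mg/L × 314,000 L = 6594 g cyanuric acid.
(b) At 98% purity: 6594 / 0.98 = 6729 g product.

(a) 29.3 kg; (b) 6.73 kg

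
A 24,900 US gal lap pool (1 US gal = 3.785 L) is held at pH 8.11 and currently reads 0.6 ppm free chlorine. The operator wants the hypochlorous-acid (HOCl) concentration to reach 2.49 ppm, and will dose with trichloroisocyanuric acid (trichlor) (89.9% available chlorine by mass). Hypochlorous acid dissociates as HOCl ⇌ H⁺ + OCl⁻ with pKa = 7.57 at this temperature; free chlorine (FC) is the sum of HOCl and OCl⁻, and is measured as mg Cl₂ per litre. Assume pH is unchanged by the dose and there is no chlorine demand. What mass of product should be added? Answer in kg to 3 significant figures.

Volume: 24,900 US gal × 3.785 L/gal = 94,246 L.
[OCl⁻]/[HOCl] = 10^(pH − pKa) = 10^(8.11 − 7.57) = 3.467; fraction as HOCl = 1/(1 + 3.467) = 0.2238.
Free chlorine required for 2.49 ppm HOCl: 2.49 / 0.2238 = 11.12 ppm.
FC to add: 11.12 − 0.6 = 10.52 mg/L as Cl₂.
Cl₂ equivalent: 10.52 mg/L × 94,246 L = 991.8 g.
Product at 89.9% available Cl: 991.8 / 0.899 = 1103 g.

1.10 kg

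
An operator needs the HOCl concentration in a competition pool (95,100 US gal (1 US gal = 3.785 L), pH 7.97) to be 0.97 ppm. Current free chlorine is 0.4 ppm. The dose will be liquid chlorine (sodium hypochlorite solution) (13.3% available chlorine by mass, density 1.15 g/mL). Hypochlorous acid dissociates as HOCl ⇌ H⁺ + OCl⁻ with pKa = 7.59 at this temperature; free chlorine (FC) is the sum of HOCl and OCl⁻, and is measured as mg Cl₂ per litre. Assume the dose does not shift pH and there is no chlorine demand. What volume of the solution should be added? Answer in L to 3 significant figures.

Volume: 95,100 US gal × 3.785 L/gal = 359,954 L.
[OCl⁻]/[HOCl] = 10^(pH − pKa) = 10^(7.97 − 7.59) = 2.399; fraction as HOCl = 1/(1 + 2.399) = 0.2942.
Free chlorine required for 0.97 ppm HOCl: 0.97 / 0.2942 = 3.297 ppm.
FC to add: 3.297 − 0.4 = 2.897 mg/L as Cl₂.
Cl₂ equivalent: 2.897 mg/L × 359,954 L = 1043 g.
Product at 13.3% available Cl: 1043 / 0.133 = 7840 g.
Volume: 7840 g ÷ 1.15 g/mL = 6818 mL.

6.82 L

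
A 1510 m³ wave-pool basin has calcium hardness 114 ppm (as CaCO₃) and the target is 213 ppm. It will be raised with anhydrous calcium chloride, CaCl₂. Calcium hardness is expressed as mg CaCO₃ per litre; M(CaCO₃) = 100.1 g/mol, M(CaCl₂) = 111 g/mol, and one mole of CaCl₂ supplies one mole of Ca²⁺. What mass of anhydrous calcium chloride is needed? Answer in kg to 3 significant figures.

166 kg

Volume: 1510 m³ = 1,510,000 L.
Hardness to add: (213 − 114) = 99 mg/L as CaCO₃ × 1,510,000 L = 149,500 g as CaCO₃.
Moles of Ca²⁺ (1 mol Ca²⁺ ≡ 1 mol CaCO₃): 149,500 / 100.1 g/mol = 1493 mol.
Mass of CaCl₂: 1493 × 111 = 165,800 g.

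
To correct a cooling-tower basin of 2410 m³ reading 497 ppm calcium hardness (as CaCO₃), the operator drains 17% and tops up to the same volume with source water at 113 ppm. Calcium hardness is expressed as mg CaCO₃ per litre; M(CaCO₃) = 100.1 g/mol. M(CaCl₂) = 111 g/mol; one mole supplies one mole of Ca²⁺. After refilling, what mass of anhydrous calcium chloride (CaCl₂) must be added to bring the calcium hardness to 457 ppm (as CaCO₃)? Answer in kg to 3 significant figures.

Volume: 2410 m³ = 2,410,000 L.
After draining 17% and refilling: 497 × 0.83 + 113 × 0.17 = 431.72 ppm.
Deficit to target: 457 − 431.72 = 25.28 mg/L.
As CaCO₃: 25.28 mg/L × 2,410,000 L = 60,920 g; ÷ 100.1 = 608.6 mol Ca²⁺.
Mass: 608.6 × 111 = 67,560 g.

67.6 kg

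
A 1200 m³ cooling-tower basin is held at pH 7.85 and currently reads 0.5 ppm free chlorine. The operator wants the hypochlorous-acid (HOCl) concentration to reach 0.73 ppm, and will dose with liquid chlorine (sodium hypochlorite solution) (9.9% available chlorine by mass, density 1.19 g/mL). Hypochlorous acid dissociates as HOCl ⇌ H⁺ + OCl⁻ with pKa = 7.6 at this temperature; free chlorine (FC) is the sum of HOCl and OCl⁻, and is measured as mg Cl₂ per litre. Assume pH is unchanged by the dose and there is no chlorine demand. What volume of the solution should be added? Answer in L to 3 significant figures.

Volume: 1200 m³ = 1,200,000 L.
[OCl⁻]/[HOCl] = 10^(pH − pKa) = 10^(7.85 − 7.6) = 1.778; fraction as HOCl = 1/(1 + 1.778) = 0.3599.
Free chlorine required for 0.73 ppm HOCl: 0.73 / 0.3599 = 2.028 ppm.
FC to add: 2.028 − 0.5 = 1.528 mg/L as Cl₂.
Cl₂ equivalent: 1.528 mg/L × 1,200,000 L = 1834 g.
Product at 9.9% available Cl: 1834 / 0.099 = 18,520 g.
Volume: 18,520 g ÷ 1.19 g/mL = 15,570 mL.

15.6 L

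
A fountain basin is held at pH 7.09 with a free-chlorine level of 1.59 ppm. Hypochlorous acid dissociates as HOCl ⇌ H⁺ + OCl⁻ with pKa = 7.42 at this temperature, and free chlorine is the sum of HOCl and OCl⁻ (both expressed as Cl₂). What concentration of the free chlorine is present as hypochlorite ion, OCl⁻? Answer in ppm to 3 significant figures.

[OCl⁻]/[HOCl] = 10^(pH − pKa) = 10^(7.09 − 7.42) = 10^-0.33 = 0.4677.
Fraction as HOCl = 1 / (1 + 0.4677) = 0.6813.
OCl⁻ = (1 − 0.6813) × 1.59 ppm = 0.5067 ppm.

0.507 ppm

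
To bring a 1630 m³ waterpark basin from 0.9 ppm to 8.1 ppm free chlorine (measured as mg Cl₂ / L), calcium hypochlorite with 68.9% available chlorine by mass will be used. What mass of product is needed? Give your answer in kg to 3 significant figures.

17.0 kg

Volume: 1630 m³ = 1,630,000 L.
Chlorine deficit: 8.1 − 0.9 = 7.2 ppm = 7.2 mg/L as Cl₂.
Cl₂ equivalent needed: 7.2 mg/L × 1,630,000 L = 11,740,000 mg = 11,740 g.
Product at 68.9% available chlorine: 11,740 / 0.689 = 17,030 g.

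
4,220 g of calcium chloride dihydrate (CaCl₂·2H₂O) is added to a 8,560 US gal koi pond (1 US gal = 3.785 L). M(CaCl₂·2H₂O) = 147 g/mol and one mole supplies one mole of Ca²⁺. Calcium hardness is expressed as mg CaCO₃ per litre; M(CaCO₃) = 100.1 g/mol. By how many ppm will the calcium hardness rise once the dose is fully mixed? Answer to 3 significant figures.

88.7 ppm

Volume: 8,560 US gal × 3.785 L/gal = 32,400 L.
Moles of Ca²⁺: 4,220 g ÷ 147 g/mol = 28.71 mol.
As CaCO₃: 28.71 mol × 100.1 g/mol = 2874 g.
Rise: 2874 g / 32,400 L × 1000 = 88.69 mg/L.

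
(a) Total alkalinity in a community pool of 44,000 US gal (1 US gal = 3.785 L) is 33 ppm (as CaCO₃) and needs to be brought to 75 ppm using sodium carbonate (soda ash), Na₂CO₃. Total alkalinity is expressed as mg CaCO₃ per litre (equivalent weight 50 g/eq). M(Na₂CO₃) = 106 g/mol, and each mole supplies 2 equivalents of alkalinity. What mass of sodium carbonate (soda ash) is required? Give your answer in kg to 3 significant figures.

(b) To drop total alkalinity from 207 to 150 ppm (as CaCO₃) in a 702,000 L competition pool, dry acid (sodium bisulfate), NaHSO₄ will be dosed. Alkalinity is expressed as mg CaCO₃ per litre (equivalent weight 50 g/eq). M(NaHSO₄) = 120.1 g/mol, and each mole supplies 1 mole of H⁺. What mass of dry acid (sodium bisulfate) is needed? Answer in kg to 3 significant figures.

(a) 7.41 kg; (b) 96.1 kg

(a) Volume: 44,000 US gal × 3.785 L/gal = 166,540 L.
(a) Alkalinity to add: (75 − 33) = 42 mg/L as CaCO₃ × 166,540 L = 6995 g as CaCO₃.
(a) Equivalents: 6995 g ÷ 50 g/eq = 139.9 eq.
(a) Each mole of Na₂CO₃ supplies 2 eq, so 139.9 / 2 = 69.95 mol.
(a) Mass: 69.95 mol × 106 g/mol = 7414 g.

(b) Alkalinity to neutralize: (207 − 150) = 57 mg/L as CaCO₃ × 702,000 L = 40,010 g as CaCO₃.
(b) Equivalents of H⁺ required: 40,010 ÷ 50 g/eq = 800.3 eq = 800.3 mol NaHSO₄.
(b) Mass of NaHSO₄: 800.3 × 120.1 = 96,110 g.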